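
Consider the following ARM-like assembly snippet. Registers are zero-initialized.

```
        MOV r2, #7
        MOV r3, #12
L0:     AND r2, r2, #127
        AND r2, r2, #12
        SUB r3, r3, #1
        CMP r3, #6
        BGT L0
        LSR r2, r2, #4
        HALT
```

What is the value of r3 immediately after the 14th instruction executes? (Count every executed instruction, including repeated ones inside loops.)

10

after MOV r2, #7: r2=7
after MOV r3, #12: r3=12
after AND r2, r2, #127: r2=7&127=7
after AND r2, r2, #12: r2=7&12=4
after SUB r3, r3, #1: r3=12-1=11
CMP r3, #6  (cmp 11,6)
BGT L0: taken
after AND r2, r2, #127: r2=4&127=4
after AND r2, r2, #12: r2=4&12=4
after SUB r3, r3, #1: r3=11-1=10
CMP r3, #6  (cmp 10,6)
BGT L0: taken
after AND r2, r2, #127: r2=4&127=4
after AND r2, r2, #12: r2=4&12=4
After step 14: r3 = 10.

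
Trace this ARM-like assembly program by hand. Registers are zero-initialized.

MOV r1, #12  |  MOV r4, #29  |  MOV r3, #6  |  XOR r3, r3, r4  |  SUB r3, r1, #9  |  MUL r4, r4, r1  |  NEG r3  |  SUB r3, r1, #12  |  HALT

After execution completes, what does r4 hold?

r1=12
r4=29
r3=6
r3=6^29=27
r3=12-9=3
r4=29*12=348
r3=-(3)=-3
r3=12-12=0
halt.

348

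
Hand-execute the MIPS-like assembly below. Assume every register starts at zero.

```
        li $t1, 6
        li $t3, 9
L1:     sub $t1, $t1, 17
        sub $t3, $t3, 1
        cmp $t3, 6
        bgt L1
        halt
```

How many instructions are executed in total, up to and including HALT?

15

$t1=6
$t3=9
$t1=6-17=-11
$t3=9-1=8
cmp $t3, 6  (cmp 8,6)
bgt L1: taken
$t1=(-11)-17=-28
$t3=8-1=7
cmp $t3, 6  (cmp 7,6)
bgt L1: taken
$t1=(-28)-17=-45
$t3=7-1=6
cmp $t3, 6  (cmp 6,6)
bgt L1: not taken
halt.
Total executed instructions: 15.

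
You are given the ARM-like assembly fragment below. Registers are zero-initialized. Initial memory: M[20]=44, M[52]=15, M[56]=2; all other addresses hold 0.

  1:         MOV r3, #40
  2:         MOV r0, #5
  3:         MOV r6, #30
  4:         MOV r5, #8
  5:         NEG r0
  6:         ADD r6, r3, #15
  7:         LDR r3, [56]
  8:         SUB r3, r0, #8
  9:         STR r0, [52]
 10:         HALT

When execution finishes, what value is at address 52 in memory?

MOV r3, #40 → r3=40
MOV r0, #5 → r0=5
MOV r6, #30 → r6=30
MOV r5, #8 → r5=8
NEG r0 → r0=-(5)=-5
ADD r6, r3, #15 → r6=40+15=55
LDR r3, [56] → r3=M[56]=2
SUB r3, r0, #8 → r3=(-5)-8=-13
STR r0, [52] → M[52]=-5
halt.

-5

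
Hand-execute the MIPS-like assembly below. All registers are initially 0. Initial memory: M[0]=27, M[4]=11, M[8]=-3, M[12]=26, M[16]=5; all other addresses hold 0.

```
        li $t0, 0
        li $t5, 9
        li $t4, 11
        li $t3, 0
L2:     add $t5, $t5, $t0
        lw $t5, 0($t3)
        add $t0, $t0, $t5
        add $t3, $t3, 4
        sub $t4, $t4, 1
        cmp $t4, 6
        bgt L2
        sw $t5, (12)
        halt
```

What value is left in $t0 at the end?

$t0=0
$t5=9
$t4=11
$t3=0
$t5=9+0=9
$t5=M[0]=27
$t0=0+27=27
$t3=0+4=4
$t4=11-1=10
cmp $t4, 6  (cmp 10,6)
bgt L2: taken
$t5=27+27=54
$t5=M[4]=11
$t0=27+11=38
$t3=4+4=8
$t4=10-1=9
cmp $t4, 6  (cmp 9,6)
bgt L2: taken
$t5=11+38=49
$t5=M[8]=-3
$t0=38+(-3)=35
$t3=8+4=12
$t4=9-1=8
cmp $t4, 6  (cmp 8,6)
bgt L2: taken
$t5=(-3)+35=32
$t5=M[12]=26
$t0=35+26=61
$t3=12+4=16
$t4=8-1=7
cmp $t4, 6  (cmp 7,6)
bgt L2: taken
$t5=26+61=87
$t5=M[16]=5
$t0=61+5=66
$t3=16+4=20
$t4=7-1=6
cmp $t4, 6  (cmp 6,6)
bgt L2: not taken
sw $t5, (12) → M[12]=5
halt.

66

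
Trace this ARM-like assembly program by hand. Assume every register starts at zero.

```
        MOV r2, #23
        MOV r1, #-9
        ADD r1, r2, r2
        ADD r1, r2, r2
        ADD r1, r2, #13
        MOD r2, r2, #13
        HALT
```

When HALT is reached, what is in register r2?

after MOV r2, #23: r2=23
after MOV r1, #-9: r1=-9
after ADD r1, r2, r2: r1=23+23=46
after ADD r1, r2, r2: r1=23+23=46
after ADD r1, r2, #13: r1=23+13=36
after MOD r2, r2, #13: r2=23%13=10
halt.

10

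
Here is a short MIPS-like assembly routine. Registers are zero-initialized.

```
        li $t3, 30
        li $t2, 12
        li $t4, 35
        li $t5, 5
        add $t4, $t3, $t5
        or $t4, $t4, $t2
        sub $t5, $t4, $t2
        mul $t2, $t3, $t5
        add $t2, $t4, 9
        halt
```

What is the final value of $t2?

56

after li $t3, 30: $t3=30
after li $t2, 12: $t2=12
after li $t4, 35: $t4=35
after li $t5, 5: $t5=5
after add $t4, $t3, $t5: $t4=30+5=35
after or $t4, $t4, $t2: $t4=35|12=47
after sub $t5, $t4, $t2: $t5=47-12=35
after mul $t2, $t3, $t5: $t2=30*35=1050
after add $t2, $t4, 9: $t2=47+9=56
halt.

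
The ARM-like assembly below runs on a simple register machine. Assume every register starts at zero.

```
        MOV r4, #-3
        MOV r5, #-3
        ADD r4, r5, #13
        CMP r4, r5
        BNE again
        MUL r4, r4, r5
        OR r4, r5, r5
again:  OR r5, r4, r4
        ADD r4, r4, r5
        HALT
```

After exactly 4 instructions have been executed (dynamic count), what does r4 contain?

10

r4=-3
r5=-3
r4=(-3)+13=10
CMP r4, r5  (cmp 10,-3)
After step 4: r4 = 10.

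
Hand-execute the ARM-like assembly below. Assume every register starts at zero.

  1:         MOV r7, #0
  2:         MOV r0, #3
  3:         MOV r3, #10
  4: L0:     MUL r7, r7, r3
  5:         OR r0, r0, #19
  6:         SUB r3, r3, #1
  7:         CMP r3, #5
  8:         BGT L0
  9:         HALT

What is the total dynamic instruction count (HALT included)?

29

MOV r7, #0 → r7=0
MOV r0, #3 → r0=3
MOV r3, #10 → r3=10
MUL r7, r7, r3 → r7=0*10=0
OR r0, r0, #19 → r0=3|19=19
SUB r3, r3, #1 → r3=10-1=9
CMP r3, #5  (cmp 9,5)
BGT L0: taken
MUL r7, r7, r3 → r7=0*9=0
OR r0, r0, #19 → r0=19|19=19
SUB r3, r3, #1 → r3=9-1=8
CMP r3, #5  (cmp 8,5)
BGT L0: taken
MUL r7, r7, r3 → r7=0*8=0
OR r0, r0, #19 → r0=19|19=19
SUB r3, r3, #1 → r3=8-1=7
CMP r3, #5  (cmp 7,5)
BGT L0: taken
MUL r7, r7, r3 → r7=0*7=0
OR r0, r0, #19 → r0=19|19=19
SUB r3, r3, #1 → r3=7-1=6
CMP r3, #5  (cmp 6,5)
BGT L0: taken
MUL r7, r7, r3 → r7=0*6=0
OR r0, r0, #19 → r0=19|19=19
SUB r3, r3, #1 → r3=6-1=5
CMP r3, #5  (cmp 5,5)
BGT L0: not taken
halt.
Total executed instructions: 29.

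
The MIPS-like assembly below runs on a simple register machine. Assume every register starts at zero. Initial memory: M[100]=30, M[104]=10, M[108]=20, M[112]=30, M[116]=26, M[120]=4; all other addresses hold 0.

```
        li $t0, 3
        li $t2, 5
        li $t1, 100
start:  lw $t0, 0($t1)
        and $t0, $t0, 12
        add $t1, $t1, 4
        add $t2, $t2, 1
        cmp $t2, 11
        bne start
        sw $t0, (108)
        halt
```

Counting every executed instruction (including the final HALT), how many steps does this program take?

after li $t0, 3: $t0=3
after li $t2, 5: $t2=5
after li $t1, 100: $t1=100
after lw $t0, 0($t1): $t0=M[100]=30
after and $t0, $t0, 12: $t0=30&12=12
after add $t1, $t1, 4: $t1=100+4=104
after add $t2, $t2, 1: $t2=5+1=6
cmp $t2, 11  (cmp 6,11)
bne start: taken
after lw $t0, 0($t1): $t0=M[104]=10
after and $t0, $t0, 12: $t0=10&12=8
after add $t1, $t1, 4: $t1=104+4=108
after add $t2, $t2, 1: $t2=6+1=7
cmp $t2, 11  (cmp 7,11)
bne start: taken
after lw $t0, 0($t1): $t0=M[108]=20
after and $t0, $t0, 12: $t0=20&12=4
after add $t1, $t1, 4: $t1=108+4=112
after add $t2, $t2, 1: $t2=7+1=8
cmp $t2, 11  (cmp 8,11)
bne start: taken
after lw $t0, 0($t1): $t0=M[112]=30
after and $t0, $t0, 12: $t0=30&12=12
after add $t1, $t1, 4: $t1=112+4=116
after add $t2, $t2, 1: $t2=8+1=9
cmp $t2, 11  (cmp 9,11)
bne start: taken
after lw $t0, 0($t1): $t0=M[116]=26
after and $t0, $t0, 12: $t0=26&12=8
after add $t1, $t1, 4: $t1=116+4=120
after add $t2, $t2, 1: $t2=9+1=10
cmp $t2, 11  (cmp 10,11)
bne start: taken
after lw $t0, 0($t1): $t0=M[120]=4
after and $t0, $t0, 12: $t0=4&12=4
after add $t1, $t1, 4: $t1=120+4=124
after add $t2, $t2, 1: $t2=10+1=11
cmp $t2, 11  (cmp 11,11)
bne start: not taken
sw $t0, (108) → M[108]=4
halt.
Total executed instructions: 41.

41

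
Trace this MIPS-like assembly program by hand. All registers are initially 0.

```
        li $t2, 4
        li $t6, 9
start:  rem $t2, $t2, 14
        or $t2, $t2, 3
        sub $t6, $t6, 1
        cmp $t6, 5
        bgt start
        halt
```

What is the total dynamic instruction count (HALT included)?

li $t2, 4 → $t2=4
li $t6, 9 → $t6=9
rem $t2, $t2, 14 → $t2=4%14=4
or $t2, $t2, 3 → $t2=4|3=7
sub $t6, $t6, 1 → $t6=9-1=8
cmp $t6, 5  (cmp 8,5)
bgt start: taken
rem $t2, $t2, 14 → $t2=7%14=7
or $t2, $t2, 3 → $t2=7|3=7
sub $t6, $t6, 1 → $t6=8-1=7
cmp $t6, 5  (cmp 7,5)
bgt start: taken
rem $t2, $t2, 14 → $t2=7%14=7
or $t2, $t2, 3 → $t2=7|3=7
sub $t6, $t6, 1 → $t6=7-1=6
cmp $t6, 5  (cmp 6,5)
bgt start: taken
rem $t2, $t2, 14 → $t2=7%14=7
or $t2, $t2, 3 → $t2=7|3=7
sub $t6, $t6, 1 → $t6=6-1=5
cmp $t6, 5  (cmp 5,5)
bgt start: not taken
halt.
Total executed instructions: 23.

23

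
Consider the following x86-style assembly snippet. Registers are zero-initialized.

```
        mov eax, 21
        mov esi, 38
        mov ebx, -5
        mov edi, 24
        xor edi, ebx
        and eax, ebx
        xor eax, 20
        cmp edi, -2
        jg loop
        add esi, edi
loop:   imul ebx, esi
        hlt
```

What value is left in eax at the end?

5

eax=21
esi=38
ebx=-5
edi=24
edi=24^(-5)=-29
eax=21&(-5)=17
eax=17^20=5
cmp edi, -2  (cmp -29,-2)
jg loop: not taken
esi=38+(-29)=9
ebx=(-5)*9=-45
halt.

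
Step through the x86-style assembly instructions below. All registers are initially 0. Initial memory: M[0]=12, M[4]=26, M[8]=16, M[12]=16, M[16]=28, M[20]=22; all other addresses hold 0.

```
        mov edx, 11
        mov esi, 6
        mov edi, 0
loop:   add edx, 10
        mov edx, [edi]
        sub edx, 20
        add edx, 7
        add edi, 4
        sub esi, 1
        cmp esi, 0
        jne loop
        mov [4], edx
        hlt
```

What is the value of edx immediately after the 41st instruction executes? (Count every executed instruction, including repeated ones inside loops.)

edx=11
esi=6
edi=0
edx=11+10=21
edx=M[0]=12
edx=12-20=-8
edx=(-8)+7=-1
edi=0+4=4
esi=6-1=5
cmp esi, 0  (cmp 5,0)
jne loop: taken
edx=(-1)+10=9
edx=M[4]=26
edx=26-20=6
edx=6+7=13
edi=4+4=8
esi=5-1=4
cmp esi, 0  (cmp 4,0)
jne loop: taken
edx=13+10=23
edx=M[8]=16
edx=16-20=-4
edx=(-4)+7=3
edi=8+4=12
esi=4-1=3
cmp esi, 0  (cmp 3,0)
jne loop: taken
edx=3+10=13
edx=M[12]=16
edx=16-20=-4
edx=(-4)+7=3
edi=12+4=16
esi=3-1=2
cmp esi, 0  (cmp 2,0)
jne loop: taken
edx=3+10=13
edx=M[16]=28
edx=28-20=8
edx=8+7=15
edi=16+4=20
esi=2-1=1
After step 41: edx = 15.

15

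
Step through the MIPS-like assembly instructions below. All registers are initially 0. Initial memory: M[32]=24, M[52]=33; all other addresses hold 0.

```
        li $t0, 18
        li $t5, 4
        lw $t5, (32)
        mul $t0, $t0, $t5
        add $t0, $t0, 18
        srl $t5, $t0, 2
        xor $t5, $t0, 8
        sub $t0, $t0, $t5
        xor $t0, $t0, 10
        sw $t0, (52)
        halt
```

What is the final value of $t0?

-14

li $t0, 18 → $t0=18
li $t5, 4 → $t5=4
lw $t5, (32) → $t5=M[32]=24
mul $t0, $t0, $t5 → $t0=18*24=432
add $t0, $t0, 18 → $t0=432+18=450
srl $t5, $t0, 2 → $t5=450>>2=112
xor $t5, $t0, 8 → $t5=450^8=458
sub $t0, $t0, $t5 → $t0=450-458=-8
xor $t0, $t0, 10 → $t0=(-8)^10=-14
sw $t0, (52) → M[52]=-14
halt.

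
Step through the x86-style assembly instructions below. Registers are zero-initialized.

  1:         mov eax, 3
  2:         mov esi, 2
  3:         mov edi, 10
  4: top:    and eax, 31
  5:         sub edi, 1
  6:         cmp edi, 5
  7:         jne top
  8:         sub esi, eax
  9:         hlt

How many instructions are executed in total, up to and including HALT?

25

mov eax, 3 → eax=3
mov esi, 2 → esi=2
mov edi, 10 → edi=10
and eax, 31 → eax=3&31=3
sub edi, 1 → edi=10-1=9
cmp edi, 5  (cmp 9,5)
jne top: taken
and eax, 31 → eax=3&31=3
sub edi, 1 → edi=9-1=8
cmp edi, 5  (cmp 8,5)
jne top: taken
and eax, 31 → eax=3&31=3
sub edi, 1 → edi=8-1=7
cmp edi, 5  (cmp 7,5)
jne top: taken
and eax, 31 → eax=3&31=3
sub edi, 1 → edi=7-1=6
cmp edi, 5  (cmp 6,5)
jne top: taken
and eax, 31 → eax=3&31=3
sub edi, 1 → edi=6-1=5
cmp edi, 5  (cmp 5,5)
jne top: not taken
sub esi, eax → esi=2-3=-1
halt.
Total executed instructions: 25.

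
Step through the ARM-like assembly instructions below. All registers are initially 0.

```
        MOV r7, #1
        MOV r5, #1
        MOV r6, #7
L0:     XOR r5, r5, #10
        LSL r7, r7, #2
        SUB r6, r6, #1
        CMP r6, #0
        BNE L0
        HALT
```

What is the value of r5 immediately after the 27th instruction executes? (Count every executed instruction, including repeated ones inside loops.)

11

after MOV r7, #1: r7=1
after MOV r5, #1: r5=1
after MOV r6, #7: r6=7
after XOR r5, r5, #10: r5=1^10=11
after LSL r7, r7, #2: r7=1<<2=4
after SUB r6, r6, #1: r6=7-1=6
CMP r6, #0  (cmp 6,0)
BNE L0: taken
after XOR r5, r5, #10: r5=11^10=1
after LSL r7, r7, #2: r7=4<<2=16
after SUB r6, r6, #1: r6=6-1=5
CMP r6, #0  (cmp 5,0)
BNE L0: taken
after XOR r5, r5, #10: r5=1^10=11
after LSL r7, r7, #2: r7=16<<2=64
after SUB r6, r6, #1: r6=5-1=4
CMP r6, #0  (cmp 4,0)
BNE L0: taken
after XOR r5, r5, #10: r5=11^10=1
after LSL r7, r7, #2: r7=64<<2=256
after SUB r6, r6, #1: r6=4-1=3
CMP r6, #0  (cmp 3,0)
BNE L0: taken
after XOR r5, r5, #10: r5=1^10=11
after LSL r7, r7, #2: r7=256<<2=1024
after SUB r6, r6, #1: r6=3-1=2
CMP r6, #0  (cmp 2,0)
After step 27: r5 = 11.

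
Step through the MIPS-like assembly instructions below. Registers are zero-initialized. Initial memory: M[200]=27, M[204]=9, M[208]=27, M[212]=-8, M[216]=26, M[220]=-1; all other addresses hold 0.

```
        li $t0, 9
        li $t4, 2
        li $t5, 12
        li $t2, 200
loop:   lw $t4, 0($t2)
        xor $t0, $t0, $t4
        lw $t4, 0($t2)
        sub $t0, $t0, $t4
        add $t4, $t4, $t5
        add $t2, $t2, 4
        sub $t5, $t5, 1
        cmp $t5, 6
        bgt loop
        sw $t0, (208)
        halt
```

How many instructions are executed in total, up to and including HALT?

li $t0, 9 → $t0=9
li $t4, 2 → $t4=2
li $t5, 12 → $t5=12
li $t2, 200 → $t2=200
lw $t4, 0($t2) → $t4=M[200]=27
xor $t0, $t0, $t4 → $t0=9^27=18
lw $t4, 0($t2) → $t4=M[200]=27
sub $t0, $t0, $t4 → $t0=18-27=-9
add $t4, $t4, $t5 → $t4=27+12=39
add $t2, $t2, 4 → $t2=200+4=204
sub $t5, $t5, 1 → $t5=12-1=11
cmp $t5, 6  (cmp 11,6)
bgt loop: taken
lw $t4, 0($t2) → $t4=M[204]=9
xor $t0, $t0, $t4 → $t0=(-9)^9=-2
lw $t4, 0($t2) → $t4=M[204]=9
sub $t0, $t0, $t4 → $t0=(-2)-9=-11
add $t4, $t4, $t5 → $t4=9+11=20
add $t2, $t2, 4 → $t2=204+4=208
sub $t5, $t5, 1 → $t5=11-1=10
cmp $t5, 6  (cmp 10,6)
bgt loop: taken
lw $t4, 0($t2) → $t4=M[208]=27
xor $t0, $t0, $t4 → $t0=(-11)^27=-18
lw $t4, 0($t2) → $t4=M[208]=27
sub $t0, $t0, $t4 → $t0=(-18)-27=-45
add $t4, $t4, $t5 → $t4=27+10=37
add $t2, $t2, 4 → $t2=208+4=212
sub $t5, $t5, 1 → $t5=10-1=9
cmp $t5, 6  (cmp 9,6)
bgt loop: taken
lw $t4, 0($t2) → $t4=M[212]=-8
xor $t0, $t0, $t4 → $t0=(-45)^(-8)=43
lw $t4, 0($t2) → $t4=M[212]=-8
sub $t0, $t0, $t4 → $t0=43-(-8)=51
add $t4, $t4, $t5 → $t4=(-8)+9=1
add $t2, $t2, 4 → $t2=212+4=216
sub $t5, $t5, 1 → $t5=9-1=8
cmp $t5, 6  (cmp 8,6)
bgt loop: taken
lw $t4, 0($t2) → $t4=M[216]=26
xor $t0, $t0, $t4 → $t0=51^26=41
lw $t4, 0($t2) → $t4=M[216]=26
sub $t0, $t0, $t4 → $t0=41-26=15
add $t4, $t4, $t5 → $t4=26+8=34
add $t2, $t2, 4 → $t2=216+4=220
sub $t5, $t5, 1 → $t5=8-1=7
cmp $t5, 6  (cmp 7,6)
bgt loop: taken
lw $t4, 0($t2) → $t4=M[220]=-1
xor $t0, $t0, $t4 → $t0=15^(-1)=-16
lw $t4, 0($t2) → $t4=M[220]=-1
sub $t0, $t0, $t4 → $t0=(-16)-(-1)=-15
add $t4, $t4, $t5 → $t4=(-1)+7=6
add $t2, $t2, 4 → $t2=220+4=224
sub $t5, $t5, 1 → $t5=7-1=6
cmp $t5, 6  (cmp 6,6)
bgt loop: not taken
sw $t0, (208) → M[208]=-15
halt.
Total executed instructions: 60.

60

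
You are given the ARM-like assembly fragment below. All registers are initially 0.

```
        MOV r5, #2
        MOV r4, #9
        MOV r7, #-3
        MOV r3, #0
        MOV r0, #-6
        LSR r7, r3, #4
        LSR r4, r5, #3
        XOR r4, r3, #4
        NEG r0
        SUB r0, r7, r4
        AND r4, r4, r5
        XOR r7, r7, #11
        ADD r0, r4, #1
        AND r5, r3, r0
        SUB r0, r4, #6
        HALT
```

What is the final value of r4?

r5=2
r4=9
r7=-3
r3=0
r0=-6
r7=0>>4=0
r4=2>>3=0
r4=0^4=4
r0=-(-6)=6
r0=0-4=-4
r4=4&2=0
r7=0^11=11
r0=0+1=1
r5=0&1=0
r0=0-6=-6
halt.

0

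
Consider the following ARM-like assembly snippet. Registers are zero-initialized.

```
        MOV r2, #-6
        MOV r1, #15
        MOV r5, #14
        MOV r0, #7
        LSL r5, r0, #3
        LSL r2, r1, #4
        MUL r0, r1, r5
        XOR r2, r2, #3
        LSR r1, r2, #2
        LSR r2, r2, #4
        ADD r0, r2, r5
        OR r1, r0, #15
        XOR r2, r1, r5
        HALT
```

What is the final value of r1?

79

MOV r2, #-6 → r2=-6
MOV r1, #15 → r1=15
MOV r5, #14 → r5=14
MOV r0, #7 → r0=7
LSL r5, r0, #3 → r5=7<<3=56
LSL r2, r1, #4 → r2=15<<4=240
MUL r0, r1, r5 → r0=15*56=840
XOR r2, r2, #3 → r2=240^3=243
LSR r1, r2, #2 → r1=243>>2=60
LSR r2, r2, #4 → r2=243>>4=15
ADD r0, r2, r5 → r0=15+56=71
OR r1, r0, #15 → r1=71|15=79
XOR r2, r1, r5 → r2=79^56=119
halt.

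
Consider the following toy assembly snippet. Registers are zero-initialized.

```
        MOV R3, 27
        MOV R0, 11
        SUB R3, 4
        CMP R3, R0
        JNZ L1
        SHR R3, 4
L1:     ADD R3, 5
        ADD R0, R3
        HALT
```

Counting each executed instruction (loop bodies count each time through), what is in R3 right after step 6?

MOV R3, 27 → R3=27
MOV R0, 11 → R0=11
SUB R3, 4 → R3=27-4=23
CMP R3, R0  (cmp 23,11)
JNZ L1: taken
ADD R3, 5 → R3=23+5=28
After step 6: R3 = 28.

28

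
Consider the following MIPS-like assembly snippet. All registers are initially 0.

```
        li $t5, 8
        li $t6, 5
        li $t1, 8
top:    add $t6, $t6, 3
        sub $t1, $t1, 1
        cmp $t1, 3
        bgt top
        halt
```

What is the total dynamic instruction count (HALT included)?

$t5=8
$t6=5
$t1=8
$t6=5+3=8
$t1=8-1=7
cmp $t1, 3  (cmp 7,3)
bgt top: taken
$t6=8+3=11
$t1=7-1=6
cmp $t1, 3  (cmp 6,3)
bgt top: taken
$t6=11+3=14
$t1=6-1=5
cmp $t1, 3  (cmp 5,3)
bgt top: taken
$t6=14+3=17
$t1=5-1=4
cmp $t1, 3  (cmp 4,3)
bgt top: taken
$t6=17+3=20
$t1=4-1=3
cmp $t1, 3  (cmp 3,3)
bgt top: not taken
halt.
Total executed instructions: 24.

24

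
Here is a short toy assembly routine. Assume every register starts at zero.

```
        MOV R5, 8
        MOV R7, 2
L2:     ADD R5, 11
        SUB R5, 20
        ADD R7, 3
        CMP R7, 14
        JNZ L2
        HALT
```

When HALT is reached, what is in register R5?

after MOV R5, 8: R5=8
after MOV R7, 2: R7=2
after ADD R5, 11: R5=8+11=19
after SUB R5, 20: R5=19-20=-1
after ADD R7, 3: R7=2+3=5
CMP R7, 14  (cmp 5,14)
JNZ L2: taken
after ADD R5, 11: R5=(-1)+11=10
after SUB R5, 20: R5=10-20=-10
after ADD R7, 3: R7=5+3=8
CMP R7, 14  (cmp 8,14)
JNZ L2: taken
after ADD R5, 11: R5=(-10)+11=1
after SUB R5, 20: R5=1-20=-19
after ADD R7, 3: R7=8+3=11
CMP R7, 14  (cmp 11,14)
JNZ L2: taken
after ADD R5, 11: R5=(-19)+11=-8
after SUB R5, 20: R5=(-8)-20=-28
after ADD R7, 3: R7=11+3=14
CMP R7, 14  (cmp 14,14)
JNZ L2: not taken
halt.

-28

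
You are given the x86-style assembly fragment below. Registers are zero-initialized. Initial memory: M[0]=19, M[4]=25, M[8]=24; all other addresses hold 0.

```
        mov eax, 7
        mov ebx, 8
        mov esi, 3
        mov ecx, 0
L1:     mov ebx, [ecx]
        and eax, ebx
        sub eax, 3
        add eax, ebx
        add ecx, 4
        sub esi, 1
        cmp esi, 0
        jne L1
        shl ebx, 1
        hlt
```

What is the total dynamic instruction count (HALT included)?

mov eax, 7 → eax=7
mov ebx, 8 → ebx=8
mov esi, 3 → esi=3
mov ecx, 0 → ecx=0
mov ebx, [ecx] → ebx=M[0]=19
and eax, ebx → eax=7&19=3
sub eax, 3 → eax=3-3=0
add eax, ebx → eax=0+19=19
add ecx, 4 → ecx=0+4=4
sub esi, 1 → esi=3-1=2
cmp esi, 0  (cmp 2,0)
jne L1: taken
mov ebx, [ecx] → ebx=M[4]=25
and eax, ebx → eax=19&25=17
sub eax, 3 → eax=17-3=14
add eax, ebx → eax=14+25=39
add ecx, 4 → ecx=4+4=8
sub esi, 1 → esi=2-1=1
cmp esi, 0  (cmp 1,0)
jne L1: taken
mov ebx, [ecx] → ebx=M[8]=24
and eax, ebx → eax=39&24=0
sub eax, 3 → eax=0-3=-3
add eax, ebx → eax=(-3)+24=21
add ecx, 4 → ecx=8+4=12
sub esi, 1 → esi=1-1=0
cmp esi, 0  (cmp 0,0)
jne L1: not taken
shl ebx, 1 → ebx=24<<1=48
halt.
Total executed instructions: 30.

30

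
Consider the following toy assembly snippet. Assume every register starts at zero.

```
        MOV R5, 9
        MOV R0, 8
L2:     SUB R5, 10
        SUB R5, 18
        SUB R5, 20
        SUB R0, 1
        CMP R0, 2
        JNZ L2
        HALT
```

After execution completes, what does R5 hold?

after MOV R5, 9: R5=9
after MOV R0, 8: R0=8
after SUB R5, 10: R5=9-10=-1
after SUB R5, 18: R5=(-1)-18=-19
after SUB R5, 20: R5=(-19)-20=-39
after SUB R0, 1: R0=8-1=7
CMP R0, 2  (cmp 7,2)
JNZ L2: taken
after SUB R5, 10: R5=(-39)-10=-49
after SUB R5, 18: R5=(-49)-18=-67
after SUB R5, 20: R5=(-67)-20=-87
after SUB R0, 1: R0=7-1=6
CMP R0, 2  (cmp 6,2)
JNZ L2: taken
after SUB R5, 10: R5=(-87)-10=-97
after SUB R5, 18: R5=(-97)-18=-115
after SUB R5, 20: R5=(-115)-20=-135
after SUB R0, 1: R0=6-1=5
CMP R0, 2  (cmp 5,2)
JNZ L2: taken
after SUB R5, 10: R5=(-135)-10=-145
after SUB R5, 18: R5=(-145)-18=-163
after SUB R5, 20: R5=(-163)-20=-183
after SUB R0, 1: R0=5-1=4
CMP R0, 2  (cmp 4,2)
JNZ L2: taken
after SUB R5, 10: R5=(-183)-10=-193
after SUB R5, 18: R5=(-193)-18=-211
after SUB R5, 20: R5=(-211)-20=-231
after SUB R0, 1: R0=4-1=3
CMP R0, 2  (cmp 3,2)
JNZ L2: taken
after SUB R5, 10: R5=(-231)-10=-241
after SUB R5, 18: R5=(-241)-18=-259
after SUB R5, 20: R5=(-259)-20=-279
after SUB R0, 1: R0=3-1=2
CMP R0, 2  (cmp 2,2)
JNZ L2: not taken
halt.

-279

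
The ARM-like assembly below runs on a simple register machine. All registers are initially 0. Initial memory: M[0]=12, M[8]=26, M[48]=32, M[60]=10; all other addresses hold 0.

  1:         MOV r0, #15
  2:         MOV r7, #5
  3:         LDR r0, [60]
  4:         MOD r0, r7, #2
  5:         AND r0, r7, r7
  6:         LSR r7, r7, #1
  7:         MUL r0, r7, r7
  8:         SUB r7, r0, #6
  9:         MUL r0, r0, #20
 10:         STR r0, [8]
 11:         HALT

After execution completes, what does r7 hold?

-2

r0=15
r7=5
r0=M[60]=10
r0=5%2=1
r0=5&5=5
r7=5>>1=2
r0=2*2=4
r7=4-6=-2
r0=4*20=80
STR r0, [8] → M[8]=80
halt.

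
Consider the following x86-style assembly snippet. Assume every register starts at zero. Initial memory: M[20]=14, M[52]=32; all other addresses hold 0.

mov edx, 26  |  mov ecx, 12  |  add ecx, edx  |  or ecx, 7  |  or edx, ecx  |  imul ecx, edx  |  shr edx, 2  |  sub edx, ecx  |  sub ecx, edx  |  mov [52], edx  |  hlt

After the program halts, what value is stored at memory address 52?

-2442

after mov edx, 26: edx=26
after mov ecx, 12: ecx=12
after add ecx, edx: ecx=12+26=38
after or ecx, 7: ecx=38|7=39
after or edx, ecx: edx=26|39=63
after imul ecx, edx: ecx=39*63=2457
after shr edx, 2: edx=63>>2=15
after sub edx, ecx: edx=15-2457=-2442
after sub ecx, edx: ecx=2457-(-2442)=4899
mov [52], edx → M[52]=-2442
halt.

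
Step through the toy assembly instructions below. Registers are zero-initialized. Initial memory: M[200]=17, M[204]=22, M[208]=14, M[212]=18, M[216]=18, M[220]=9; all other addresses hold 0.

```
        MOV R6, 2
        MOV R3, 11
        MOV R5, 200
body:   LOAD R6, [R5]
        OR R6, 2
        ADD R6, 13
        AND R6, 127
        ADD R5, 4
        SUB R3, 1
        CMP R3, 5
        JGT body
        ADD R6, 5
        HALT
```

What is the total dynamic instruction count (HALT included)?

53

MOV R6, 2 → R6=2
MOV R3, 11 → R3=11
MOV R5, 200 → R5=200
LOAD R6, [R5] → R6=M[200]=17
OR R6, 2 → R6=17|2=19
ADD R6, 13 → R6=19+13=32
AND R6, 127 → R6=32&127=32
ADD R5, 4 → R5=200+4=204
SUB R3, 1 → R3=11-1=10
CMP R3, 5  (cmp 10,5)
JGT body: taken
LOAD R6, [R5] → R6=M[204]=22
OR R6, 2 → R6=22|2=22
ADD R6, 13 → R6=22+13=35
AND R6, 127 → R6=35&127=35
ADD R5, 4 → R5=204+4=208
SUB R3, 1 → R3=10-1=9
CMP R3, 5  (cmp 9,5)
JGT body: taken
LOAD R6, [R5] → R6=M[208]=14
OR R6, 2 → R6=14|2=14
ADD R6, 13 → R6=14+13=27
AND R6, 127 → R6=27&127=27
ADD R5, 4 → R5=208+4=212
SUB R3, 1 → R3=9-1=8
CMP R3, 5  (cmp 8,5)
JGT body: taken
LOAD R6, [R5] → R6=M[212]=18
OR R6, 2 → R6=18|2=18
ADD R6, 13 → R6=18+13=31
AND R6, 127 → R6=31&127=31
ADD R5, 4 → R5=212+4=216
SUB R3, 1 → R3=8-1=7
CMP R3, 5  (cmp 7,5)
JGT body: taken
LOAD R6, [R5] → R6=M[216]=18
OR R6, 2 → R6=18|2=18
ADD R6, 13 → R6=18+13=31
AND R6, 127 → R6=31&127=31
ADD R5, 4 → R5=216+4=220
SUB R3, 1 → R3=7-1=6
CMP R3, 5  (cmp 6,5)
JGT body: taken
LOAD R6, [R5] → R6=M[220]=9
OR R6, 2 → R6=9|2=11
ADD R6, 13 → R6=11+13=24
AND R6, 127 → R6=24&127=24
ADD R5, 4 → R5=220+4=224
SUB R3, 1 → R3=6-1=5
CMP R3, 5  (cmp 5,5)
JGT body: not taken
ADD R6, 5 → R6=24+5=29
halt.
Total executed instructions: 53.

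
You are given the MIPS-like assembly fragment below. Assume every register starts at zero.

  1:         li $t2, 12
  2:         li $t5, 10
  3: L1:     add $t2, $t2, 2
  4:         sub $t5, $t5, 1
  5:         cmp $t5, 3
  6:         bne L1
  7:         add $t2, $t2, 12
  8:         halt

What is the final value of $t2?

38

li $t2, 12 → $t2=12
li $t5, 10 → $t5=10
add $t2, $t2, 2 → $t2=12+2=14
sub $t5, $t5, 1 → $t5=10-1=9
cmp $t5, 3  (cmp 9,3)
bne L1: taken
add $t2, $t2, 2 → $t2=14+2=16
sub $t5, $t5, 1 → $t5=9-1=8
cmp $t5, 3  (cmp 8,3)
bne L1: taken
add $t2, $t2, 2 → $t2=16+2=18
sub $t5, $t5, 1 → $t5=8-1=7
cmp $t5, 3  (cmp 7,3)
bne L1: taken
add $t2, $t2, 2 → $t2=18+2=20
sub $t5, $t5, 1 → $t5=7-1=6
cmp $t5, 3  (cmp 6,3)
bne L1: taken
add $t2, $t2, 2 → $t2=20+2=22
sub $t5, $t5, 1 → $t5=6-1=5
cmp $t5, 3  (cmp 5,3)
bne L1: taken
add $t2, $t2, 2 → $t2=22+2=24
sub $t5, $t5, 1 → $t5=5-1=4
cmp $t5, 3  (cmp 4,3)
bne L1: taken
add $t2, $t2, 2 → $t2=24+2=26
sub $t5, $t5, 1 → $t5=4-1=3
cmp $t5, 3  (cmp 3,3)
bne L1: not taken
add $t2, $t2, 12 → $t2=26+12=38
halt.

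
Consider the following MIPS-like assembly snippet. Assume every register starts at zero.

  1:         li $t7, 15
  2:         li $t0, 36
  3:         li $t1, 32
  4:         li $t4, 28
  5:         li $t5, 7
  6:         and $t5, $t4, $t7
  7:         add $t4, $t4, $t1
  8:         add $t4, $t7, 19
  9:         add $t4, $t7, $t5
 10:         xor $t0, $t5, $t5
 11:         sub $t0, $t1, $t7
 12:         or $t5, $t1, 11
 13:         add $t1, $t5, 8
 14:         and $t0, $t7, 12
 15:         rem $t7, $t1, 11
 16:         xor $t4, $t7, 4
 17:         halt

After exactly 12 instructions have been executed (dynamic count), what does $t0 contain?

li $t7, 15 → $t7=15
li $t0, 36 → $t0=36
li $t1, 32 → $t1=32
li $t4, 28 → $t4=28
li $t5, 7 → $t5=7
and $t5, $t4, $t7 → $t5=28&15=12
add $t4, $t4, $t1 → $t4=28+32=60
add $t4, $t7, 19 → $t4=15+19=34
add $t4, $t7, $t5 → $t4=15+12=27
xor $t0, $t5, $t5 → $t0=12^12=0
sub $t0, $t1, $t7 → $t0=32-15=17
or $t5, $t1, 11 → $t5=32|11=43
After step 12: $t0 = 17.

17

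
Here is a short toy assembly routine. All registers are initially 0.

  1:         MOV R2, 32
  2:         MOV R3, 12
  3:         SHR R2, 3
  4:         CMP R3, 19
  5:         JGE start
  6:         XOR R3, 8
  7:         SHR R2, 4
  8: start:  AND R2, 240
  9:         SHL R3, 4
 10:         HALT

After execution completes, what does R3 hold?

R2=32
R3=12
R2=32>>3=4
CMP R3, 19  (cmp 12,19)
JGE start: not taken
R3=12^8=4
R2=4>>4=0
R2=0&240=0
R3=4<<4=64
halt.

64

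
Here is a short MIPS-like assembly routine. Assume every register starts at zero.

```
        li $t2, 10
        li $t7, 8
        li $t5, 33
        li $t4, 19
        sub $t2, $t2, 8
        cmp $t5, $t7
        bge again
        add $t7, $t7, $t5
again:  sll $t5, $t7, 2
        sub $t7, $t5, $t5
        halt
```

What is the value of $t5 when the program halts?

after li $t2, 10: $t2=10
after li $t7, 8: $t7=8
after li $t5, 33: $t5=33
after li $t4, 19: $t4=19
after sub $t2, $t2, 8: $t2=10-8=2
cmp $t5, $t7  (cmp 33,8)
bge again: taken
after sll $t5, $t7, 2: $t5=8<<2=32
after sub $t7, $t5, $t5: $t7=32-32=0
halt.

32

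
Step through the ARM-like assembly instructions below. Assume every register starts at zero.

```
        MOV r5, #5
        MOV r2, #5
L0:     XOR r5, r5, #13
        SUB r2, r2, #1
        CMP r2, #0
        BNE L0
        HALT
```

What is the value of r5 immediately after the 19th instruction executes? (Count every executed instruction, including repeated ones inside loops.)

8

after MOV r5, #5: r5=5
after MOV r2, #5: r2=5
after XOR r5, r5, #13: r5=5^13=8
after SUB r2, r2, #1: r2=5-1=4
CMP r2, #0  (cmp 4,0)
BNE L0: taken
after XOR r5, r5, #13: r5=8^13=5
after SUB r2, r2, #1: r2=4-1=3
CMP r2, #0  (cmp 3,0)
BNE L0: taken
after XOR r5, r5, #13: r5=5^13=8
after SUB r2, r2, #1: r2=3-1=2
CMP r2, #0  (cmp 2,0)
BNE L0: taken
after XOR r5, r5, #13: r5=8^13=5
after SUB r2, r2, #1: r2=2-1=1
CMP r2, #0  (cmp 1,0)
BNE L0: taken
after XOR r5, r5, #13: r5=5^13=8
After step 19: r5 = 8.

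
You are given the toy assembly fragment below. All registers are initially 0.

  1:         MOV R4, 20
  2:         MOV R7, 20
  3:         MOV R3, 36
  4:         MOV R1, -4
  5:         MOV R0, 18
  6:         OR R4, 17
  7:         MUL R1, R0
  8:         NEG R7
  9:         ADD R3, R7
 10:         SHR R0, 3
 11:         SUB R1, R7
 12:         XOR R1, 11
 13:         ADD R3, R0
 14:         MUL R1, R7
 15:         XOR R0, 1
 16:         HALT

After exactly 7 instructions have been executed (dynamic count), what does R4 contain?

21

MOV R4, 20 → R4=20
MOV R7, 20 → R7=20
MOV R3, 36 → R3=36
MOV R1, -4 → R1=-4
MOV R0, 18 → R0=18
OR R4, 17 → R4=20|17=21
MUL R1, R0 → R1=(-4)*18=-72
After step 7: R4 = 21.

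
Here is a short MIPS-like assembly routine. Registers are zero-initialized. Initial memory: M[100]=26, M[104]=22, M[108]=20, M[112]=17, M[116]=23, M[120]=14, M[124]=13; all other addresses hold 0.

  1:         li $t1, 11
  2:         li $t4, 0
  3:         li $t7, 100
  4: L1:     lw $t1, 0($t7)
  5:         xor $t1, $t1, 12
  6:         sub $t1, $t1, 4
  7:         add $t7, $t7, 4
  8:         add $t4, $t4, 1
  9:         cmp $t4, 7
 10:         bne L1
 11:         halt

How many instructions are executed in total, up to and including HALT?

53

after li $t1, 11: $t1=11
after li $t4, 0: $t4=0
after li $t7, 100: $t7=100
after lw $t1, 0($t7): $t1=M[100]=26
after xor $t1, $t1, 12: $t1=26^12=22
after sub $t1, $t1, 4: $t1=22-4=18
after add $t7, $t7, 4: $t7=100+4=104
after add $t4, $t4, 1: $t4=0+1=1
cmp $t4, 7  (cmp 1,7)
bne L1: taken
after lw $t1, 0($t7): $t1=M[104]=22
after xor $t1, $t1, 12: $t1=22^12=26
after sub $t1, $t1, 4: $t1=26-4=22
after add $t7, $t7, 4: $t7=104+4=108
after add $t4, $t4, 1: $t4=1+1=2
cmp $t4, 7  (cmp 2,7)
bne L1: taken
after lw $t1, 0($t7): $t1=M[108]=20
after xor $t1, $t1, 12: $t1=20^12=24
after sub $t1, $t1, 4: $t1=24-4=20
after add $t7, $t7, 4: $t7=108+4=112
after add $t4, $t4, 1: $t4=2+1=3
cmp $t4, 7  (cmp 3,7)
bne L1: taken
after lw $t1, 0($t7): $t1=M[112]=17
after xor $t1, $t1, 12: $t1=17^12=29
after sub $t1, $t1, 4: $t1=29-4=25
after add $t7, $t7, 4: $t7=112+4=116
after add $t4, $t4, 1: $t4=3+1=4
cmp $t4, 7  (cmp 4,7)
bne L1: taken
after lw $t1, 0($t7): $t1=M[116]=23
after xor $t1, $t1, 12: $t1=23^12=27
after sub $t1, $t1, 4: $t1=27-4=23
after add $t7, $t7, 4: $t7=116+4=120
after add $t4, $t4, 1: $t4=4+1=5
cmp $t4, 7  (cmp 5,7)
bne L1: taken
after lw $t1, 0($t7): $t1=M[120]=14
after xor $t1, $t1, 12: $t1=14^12=2
after sub $t1, $t1, 4: $t1=2-4=-2
after add $t7, $t7, 4: $t7=120+4=124
after add $t4, $t4, 1: $t4=5+1=6
cmp $t4, 7  (cmp 6,7)
bne L1: taken
after lw $t1, 0($t7): $t1=M[124]=13
after xor $t1, $t1, 12: $t1=13^12=1
after sub $t1, $t1, 4: $t1=1-4=-3
after add $t7, $t7, 4: $t7=124+4=128
after add $t4, $t4, 1: $t4=6+1=7
cmp $t4, 7  (cmp 7,7)
bne L1: not taken
halt.
Total executed instructions: 53.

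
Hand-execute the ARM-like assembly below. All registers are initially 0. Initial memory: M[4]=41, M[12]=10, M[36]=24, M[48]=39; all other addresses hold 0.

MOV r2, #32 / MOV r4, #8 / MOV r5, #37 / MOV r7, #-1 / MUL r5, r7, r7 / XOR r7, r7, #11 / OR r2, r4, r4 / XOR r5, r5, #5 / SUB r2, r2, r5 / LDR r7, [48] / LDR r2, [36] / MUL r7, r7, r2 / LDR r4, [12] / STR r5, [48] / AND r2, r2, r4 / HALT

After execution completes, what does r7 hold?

MOV r2, #32 → r2=32
MOV r4, #8 → r4=8
MOV r5, #37 → r5=37
MOV r7, #-1 → r7=-1
MUL r5, r7, r7 → r5=(-1)*(-1)=1
XOR r7, r7, #11 → r7=(-1)^11=-12
OR r2, r4, r4 → r2=8|8=8
XOR r5, r5, #5 → r5=1^5=4
SUB r2, r2, r5 → r2=8-4=4
LDR r7, [48] → r7=M[48]=39
LDR r2, [36] → r2=M[36]=24
MUL r7, r7, r2 → r7=39*24=936
LDR r4, [12] → r4=M[12]=10
STR r5, [48] → M[48]=4
AND r2, r2, r4 → r2=24&10=8
halt.

936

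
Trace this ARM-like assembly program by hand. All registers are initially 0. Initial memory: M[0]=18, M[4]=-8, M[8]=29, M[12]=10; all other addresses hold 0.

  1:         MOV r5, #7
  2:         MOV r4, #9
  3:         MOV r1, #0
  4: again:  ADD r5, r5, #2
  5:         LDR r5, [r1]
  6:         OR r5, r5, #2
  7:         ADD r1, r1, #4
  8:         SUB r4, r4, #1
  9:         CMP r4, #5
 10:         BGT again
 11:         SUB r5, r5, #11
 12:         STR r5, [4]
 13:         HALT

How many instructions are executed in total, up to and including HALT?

MOV r5, #7 → r5=7
MOV r4, #9 → r4=9
MOV r1, #0 → r1=0
ADD r5, r5, #2 → r5=7+2=9
LDR r5, [r1] → r5=M[0]=18
OR r5, r5, #2 → r5=18|2=18
ADD r1, r1, #4 → r1=0+4=4
SUB r4, r4, #1 → r4=9-1=8
CMP r4, #5  (cmp 8,5)
BGT again: taken
ADD r5, r5, #2 → r5=18+2=20
LDR r5, [r1] → r5=M[4]=-8
OR r5, r5, #2 → r5=(-8)|2=-6
ADD r1, r1, #4 → r1=4+4=8
SUB r4, r4, #1 → r4=8-1=7
CMP r4, #5  (cmp 7,5)
BGT again: taken
ADD r5, r5, #2 → r5=(-6)+2=-4
LDR r5, [r1] → r5=M[8]=29
OR r5, r5, #2 → r5=29|2=31
ADD r1, r1, #4 → r1=8+4=12
SUB r4, r4, #1 → r4=7-1=6
CMP r4, #5  (cmp 6,5)
BGT again: taken
ADD r5, r5, #2 → r5=31+2=33
LDR r5, [r1] → r5=M[12]=10
OR r5, r5, #2 → r5=10|2=10
ADD r1, r1, #4 → r1=12+4=16
SUB r4, r4, #1 → r4=6-1=5
CMP r4, #5  (cmp 5,5)
BGT again: not taken
SUB r5, r5, #11 → r5=10-11=-1
STR r5, [4] → M[4]=-1
halt.
Total executed instructions: 34.

34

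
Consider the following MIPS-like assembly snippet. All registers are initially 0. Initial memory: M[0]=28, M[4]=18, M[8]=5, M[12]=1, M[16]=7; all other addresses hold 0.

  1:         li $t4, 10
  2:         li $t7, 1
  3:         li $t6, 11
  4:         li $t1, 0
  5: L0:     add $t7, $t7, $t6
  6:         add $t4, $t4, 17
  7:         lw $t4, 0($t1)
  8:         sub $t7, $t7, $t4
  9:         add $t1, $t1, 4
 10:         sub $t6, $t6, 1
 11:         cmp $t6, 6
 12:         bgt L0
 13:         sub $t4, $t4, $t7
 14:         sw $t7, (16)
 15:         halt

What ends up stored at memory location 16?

after li $t4, 10: $t4=10
after li $t7, 1: $t7=1
after li $t6, 11: $t6=11
after li $t1, 0: $t1=0
after add $t7, $t7, $t6: $t7=1+11=12
after add $t4, $t4, 17: $t4=10+17=27
after lw $t4, 0($t1): $t4=M[0]=28
after sub $t7, $t7, $t4: $t7=12-28=-16
after add $t1, $t1, 4: $t1=0+4=4
after sub $t6, $t6, 1: $t6=11-1=10
cmp $t6, 6  (cmp 10,6)
bgt L0: taken
after add $t7, $t7, $t6: $t7=(-16)+10=-6
after add $t4, $t4, 17: $t4=28+17=45
after lw $t4, 0($t1): $t4=M[4]=18
after sub $t7, $t7, $t4: $t7=(-6)-18=-24
after add $t1, $t1, 4: $t1=4+4=8
after sub $t6, $t6, 1: $t6=10-1=9
cmp $t6, 6  (cmp 9,6)
bgt L0: taken
after add $t7, $t7, $t6: $t7=(-24)+9=-15
after add $t4, $t4, 17: $t4=18+17=35
after lw $t4, 0($t1): $t4=M[8]=5
after sub $t7, $t7, $t4: $t7=(-15)-5=-20
after add $t1, $t1, 4: $t1=8+4=12
after sub $t6, $t6, 1: $t6=9-1=8
cmp $t6, 6  (cmp 8,6)
bgt L0: taken
after add $t7, $t7, $t6: $t7=(-20)+8=-12
after add $t4, $t4, 17: $t4=5+17=22
after lw $t4, 0($t1): $t4=M[12]=1
after sub $t7, $t7, $t4: $t7=(-12)-1=-13
after add $t1, $t1, 4: $t1=12+4=16
after sub $t6, $t6, 1: $t6=8-1=7
cmp $t6, 6  (cmp 7,6)
bgt L0: taken
after add $t7, $t7, $t6: $t7=(-13)+7=-6
after add $t4, $t4, 17: $t4=1+17=18
after lw $t4, 0($t1): $t4=M[16]=7
after sub $t7, $t7, $t4: $t7=(-6)-7=-13
after add $t1, $t1, 4: $t1=16+4=20
after sub $t6, $t6, 1: $t6=7-1=6
cmp $t6, 6  (cmp 6,6)
bgt L0: not taken
after sub $t4, $t4, $t7: $t4=7-(-13)=20
sw $t7, (16) → M[16]=-13
halt.

-13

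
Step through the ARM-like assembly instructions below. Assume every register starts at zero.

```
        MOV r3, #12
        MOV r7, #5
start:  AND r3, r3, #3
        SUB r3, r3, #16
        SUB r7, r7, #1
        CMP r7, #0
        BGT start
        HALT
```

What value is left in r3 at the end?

MOV r3, #12 → r3=12
MOV r7, #5 → r7=5
AND r3, r3, #3 → r3=12&3=0
SUB r3, r3, #16 → r3=0-16=-16
SUB r7, r7, #1 → r7=5-1=4
CMP r7, #0  (cmp 4,0)
BGT start: taken
AND r3, r3, #3 → r3=(-16)&3=0
SUB r3, r3, #16 → r3=0-16=-16
SUB r7, r7, #1 → r7=4-1=3
CMP r7, #0  (cmp 3,0)
BGT start: taken
AND r3, r3, #3 → r3=(-16)&3=0
SUB r3, r3, #16 → r3=0-16=-16
SUB r7, r7, #1 → r7=3-1=2
CMP r7, #0  (cmp 2,0)
BGT start: taken
AND r3, r3, #3 → r3=(-16)&3=0
SUB r3, r3, #16 → r3=0-16=-16
SUB r7, r7, #1 → r7=2-1=1
CMP r7, #0  (cmp 1,0)
BGT start: taken
AND r3, r3, #3 → r3=(-16)&3=0
SUB r3, r3, #16 → r3=0-16=-16
SUB r7, r7, #1 → r7=1-1=0
CMP r7, #0  (cmp 0,0)
BGT start: not taken
halt.

-16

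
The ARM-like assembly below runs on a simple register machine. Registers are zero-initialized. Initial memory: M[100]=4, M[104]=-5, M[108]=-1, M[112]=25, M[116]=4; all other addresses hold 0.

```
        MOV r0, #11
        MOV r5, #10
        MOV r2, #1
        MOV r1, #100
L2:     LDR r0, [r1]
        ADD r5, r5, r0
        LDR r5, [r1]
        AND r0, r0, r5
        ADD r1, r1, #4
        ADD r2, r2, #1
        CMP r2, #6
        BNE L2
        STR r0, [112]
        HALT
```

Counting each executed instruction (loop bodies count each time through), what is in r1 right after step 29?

112

MOV r0, #11 → r0=11
MOV r5, #10 → r5=10
MOV r2, #1 → r2=1
MOV r1, #100 → r1=100
LDR r0, [r1] → r0=M[100]=4
ADD r5, r5, r0 → r5=10+4=14
LDR r5, [r1] → r5=M[100]=4
AND r0, r0, r5 → r0=4&4=4
ADD r1, r1, #4 → r1=100+4=104
ADD r2, r2, #1 → r2=1+1=2
CMP r2, #6  (cmp 2,6)
BNE L2: taken
LDR r0, [r1] → r0=M[104]=-5
ADD r5, r5, r0 → r5=4+(-5)=-1
LDR r5, [r1] → r5=M[104]=-5
AND r0, r0, r5 → r0=(-5)&(-5)=-5
ADD r1, r1, #4 → r1=104+4=108
ADD r2, r2, #1 → r2=2+1=3
CMP r2, #6  (cmp 3,6)
BNE L2: taken
LDR r0, [r1] → r0=M[108]=-1
ADD r5, r5, r0 → r5=(-5)+(-1)=-6
LDR r5, [r1] → r5=M[108]=-1
AND r0, r0, r5 → r0=(-1)&(-1)=-1
ADD r1, r1, #4 → r1=108+4=112
ADD r2, r2, #1 → r2=3+1=4
CMP r2, #6  (cmp 4,6)
BNE L2: taken
LDR r0, [r1] → r0=M[112]=25
After step 29: r1 = 112.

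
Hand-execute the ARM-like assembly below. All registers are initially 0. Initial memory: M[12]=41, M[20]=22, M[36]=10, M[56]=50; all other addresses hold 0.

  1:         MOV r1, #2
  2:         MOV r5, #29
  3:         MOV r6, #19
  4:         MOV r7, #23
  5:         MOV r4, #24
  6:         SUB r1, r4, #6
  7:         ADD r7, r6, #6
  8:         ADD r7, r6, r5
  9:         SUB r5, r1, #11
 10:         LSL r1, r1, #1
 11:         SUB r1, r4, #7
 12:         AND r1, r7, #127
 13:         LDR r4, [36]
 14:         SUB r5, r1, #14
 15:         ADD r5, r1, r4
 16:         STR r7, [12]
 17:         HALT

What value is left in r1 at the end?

after MOV r1, #2: r1=2
after MOV r5, #29: r5=29
after MOV r6, #19: r6=19
after MOV r7, #23: r7=23
after MOV r4, #24: r4=24
after SUB r1, r4, #6: r1=24-6=18
after ADD r7, r6, #6: r7=19+6=25
after ADD r7, r6, r5: r7=19+29=48
after SUB r5, r1, #11: r5=18-11=7
after LSL r1, r1, #1: r1=18<<1=36
after SUB r1, r4, #7: r1=24-7=17
after AND r1, r7, #127: r1=48&127=48
after LDR r4, [36]: r4=M[36]=10
after SUB r5, r1, #14: r5=48-14=34
after ADD r5, r1, r4: r5=48+10=58
STR r7, [12] → M[12]=48
halt.

48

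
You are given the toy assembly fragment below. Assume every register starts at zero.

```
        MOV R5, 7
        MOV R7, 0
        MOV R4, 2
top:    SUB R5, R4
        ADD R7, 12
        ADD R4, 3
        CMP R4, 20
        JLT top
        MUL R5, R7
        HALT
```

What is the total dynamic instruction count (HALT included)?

35

after MOV R5, 7: R5=7
after MOV R7, 0: R7=0
after MOV R4, 2: R4=2
after SUB R5, R4: R5=7-2=5
after ADD R7, 12: R7=0+12=12
after ADD R4, 3: R4=2+3=5
CMP R4, 20  (cmp 5,20)
JLT top: taken
after SUB R5, R4: R5=5-5=0
after ADD R7, 12: R7=12+12=24
after ADD R4, 3: R4=5+3=8
CMP R4, 20  (cmp 8,20)
JLT top: taken
after SUB R5, R4: R5=0-8=-8
after ADD R7, 12: R7=24+12=36
after ADD R4, 3: R4=8+3=11
CMP R4, 20  (cmp 11,20)
JLT top: taken
after SUB R5, R4: R5=(-8)-11=-19
after ADD R7, 12: R7=36+12=48
after ADD R4, 3: R4=11+3=14
CMP R4, 20  (cmp 14,20)
JLT top: taken
after SUB R5, R4: R5=(-19)-14=-33
after ADD R7, 12: R7=48+12=60
after ADD R4, 3: R4=14+3=17
CMP R4, 20  (cmp 17,20)
JLT top: taken
after SUB R5, R4: R5=(-33)-17=-50
after ADD R7, 12: R7=60+12=72
after ADD R4, 3: R4=17+3=20
CMP R4, 20  (cmp 20,20)
JLT top: not taken
after MUL R5, R7: R5=(-50)*72=-3600
halt.
Total executed instructions: 35.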